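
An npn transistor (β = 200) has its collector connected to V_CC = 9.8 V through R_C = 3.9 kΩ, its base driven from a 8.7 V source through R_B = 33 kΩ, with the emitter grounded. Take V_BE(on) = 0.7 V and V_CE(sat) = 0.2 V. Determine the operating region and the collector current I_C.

saturation; I_C ≈ 2.5 mA

Assume active: I_B = (8.7 − 0.7)/33 = 0.242 mA, giving I_C = β·I_B = 48.5 mA.
But then V_CE = 9.8 − 48.5×3.9 = -179 V < V_CE(sat) = 0.2 V — impossible in the active region.
So the transistor is saturated. With V_CE = 0.2 V, I_C = (V_CC − 0.2)/R_C = 9.6/3.9 = 2.46 mA.
Check: β·I_B = 48.5 mA > I_C = 2.46 mA, confirming saturation.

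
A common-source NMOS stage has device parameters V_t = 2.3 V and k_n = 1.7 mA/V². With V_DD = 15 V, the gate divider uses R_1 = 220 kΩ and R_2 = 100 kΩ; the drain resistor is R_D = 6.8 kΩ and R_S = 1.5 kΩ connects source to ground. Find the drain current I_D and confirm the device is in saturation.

I_D ≈ 0.9 mA

V_G = V_DD·R_2/(R_1+R_2) = 15×100/320 = 4.69 V.
Assume saturation: I_D = (k_n/2)(V_GS − V_t)² with V_GS = V_G − I_D·R_S = 4.69 − 1.5·I_D.
Substituting gives 1.91·I_D² − 7.09·I_D + 4.85 = 0, with roots I_D = 0.904 or 2.8 mA.
The root I_D = 2.8 mA gives V_GS = 0.484 V ≤ V_t, so take I_D = 0.904 mA.
Then V_GS = 3.33 V and V_DS = V_DD − I_D(R_D+R_S) = 15 − 0.904×8.3 = 7.5 V.
Saturation requires V_DS ≥ V_GS − V_t = 1.03 V; 7.5 ≥ 1.03 ✓.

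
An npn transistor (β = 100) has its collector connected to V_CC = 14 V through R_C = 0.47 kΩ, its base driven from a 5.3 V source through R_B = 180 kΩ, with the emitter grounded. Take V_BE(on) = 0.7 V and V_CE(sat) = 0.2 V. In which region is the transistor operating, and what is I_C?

active; I_C ≈ 2.6 mA

Assume active. Base-emitter loop: I_B = (V_BB − V_BE)/R_B = (5.3 − 0.7)/180 = 0.0256 mA.
I_C = β·I_B = 100×0.0256 = 2.56 mA.
V_CE = V_CC − I_C·R_C = 14 − 2.56×0.47 = 12.8 V > V_CE(sat), so the active-region assumption holds.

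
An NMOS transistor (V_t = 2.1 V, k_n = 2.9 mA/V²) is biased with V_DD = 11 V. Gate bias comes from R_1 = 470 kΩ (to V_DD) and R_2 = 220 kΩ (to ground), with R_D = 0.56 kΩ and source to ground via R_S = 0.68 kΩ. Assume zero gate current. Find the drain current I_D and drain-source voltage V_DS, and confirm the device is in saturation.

V_G = V_DD·R_2/(R_1+R_2) = 11×220/690 = 3.51 V.
Assume saturation: I_D = (k_n/2)(V_GS − V_t)² with V_GS = V_G − I_D·R_S = 3.51 − 0.68·I_D.
Substituting gives 0.67·I_D² − 3.78·I_D + 2.87 = 0, with roots I_D = 0.907 or 4.72 mA.
The root I_D = 4.72 mA gives V_GS = 0.295 V ≤ V_t, so take I_D = 0.907 mA.
Then V_GS = 2.89 V and V_DS = V_DD − I_D(R_D+R_S) = 11 − 0.907×1.24 = 9.88 V.
Saturation requires V_DS ≥ V_GS − V_t = 0.791 V; 9.88 ≥ 0.791 ✓.

I_D ≈ 0.91 mA, V_DS ≈ 9.9 V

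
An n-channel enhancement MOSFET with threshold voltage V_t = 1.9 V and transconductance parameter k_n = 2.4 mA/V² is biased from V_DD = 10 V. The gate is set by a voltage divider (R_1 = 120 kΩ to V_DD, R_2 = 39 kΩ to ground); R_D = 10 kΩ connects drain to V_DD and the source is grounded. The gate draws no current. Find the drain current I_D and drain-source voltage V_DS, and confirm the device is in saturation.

V_G = V_DD·R_2/(R_1+R_2) = 10×39/159 = 2.45 V. With the source grounded, V_GS = V_G = 2.45 V.
Assume saturation: I_D = (k_n/2)(V_GS − V_t)² = (2.4/2)×(2.45 − 1.9)² = 1.2×0.553² = 0.367 mA.
V_DS = V_DD − I_D·R_D = 10 − 0.367×10 = 6.33 V.
Saturation requires V_DS ≥ V_GS − V_t = 0.553 V; 6.33 ≥ 0.553 ✓.

I_D ≈ 0.37 mA, V_DS ≈ 6.3 V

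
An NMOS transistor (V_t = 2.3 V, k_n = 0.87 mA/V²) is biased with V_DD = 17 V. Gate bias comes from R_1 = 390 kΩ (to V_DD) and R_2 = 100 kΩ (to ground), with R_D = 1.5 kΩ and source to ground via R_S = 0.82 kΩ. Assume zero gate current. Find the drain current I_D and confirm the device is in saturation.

V_G = V_DD·R_2/(R_1+R_2) = 17×100/490 = 3.47 V.
Assume saturation: I_D = (k_n/2)(V_GS − V_t)² with V_GS = V_G − I_D·R_S = 3.47 − 0.82·I_D.
Substituting gives 0.292·I_D² − 1.83·I_D + 0.595 = 0, with roots I_D = 0.343 or 5.93 mA.
The root I_D = 5.93 mA gives V_GS = -1.39 V ≤ V_t, so take I_D = 0.343 mA.
Then V_GS = 3.19 V and V_DS = V_DD − I_D(R_D+R_S) = 17 − 0.343×2.32 = 16.2 V.
Saturation requires V_DS ≥ V_GS − V_t = 0.888 V; 16.2 ≥ 0.888 ✓.

I_D ≈ 0.34 mA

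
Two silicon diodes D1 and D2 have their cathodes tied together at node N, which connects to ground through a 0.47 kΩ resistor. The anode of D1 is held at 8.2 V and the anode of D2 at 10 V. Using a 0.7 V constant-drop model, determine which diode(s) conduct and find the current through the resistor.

Assume both conduct. Then node N would need to be at both 8.2−0.7 = 7.5 V and 10−0.7 = 9.3 V, which is impossible.
Assume only D2 conducts: V_N = 10 − 0.7 = 9.3 V, so I_R = 9.3/0.47 = 19.8 mA.
Check D1: its anode-to-cathode voltage is 8.2 − 9.3 = -1.1 V < 0.7 V, so it is off. The assumption is consistent.

Only D2 conducts; I_R ≈ 20 mA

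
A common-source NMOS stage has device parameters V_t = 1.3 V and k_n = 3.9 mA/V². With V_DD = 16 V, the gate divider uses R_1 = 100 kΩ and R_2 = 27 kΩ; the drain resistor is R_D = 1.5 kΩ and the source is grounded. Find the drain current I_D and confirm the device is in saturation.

V_G = V_DD·R_2/(R_1+R_2) = 16×27/127 = 3.4 V. With the source grounded, V_GS = V_G = 3.4 V.
Assume saturation: I_D = (k_n/2)(V_GS − V_t)² = (3.9/2)×(3.4 − 1.3)² = 1.95×2.1² = 8.61 mA.
V_DS = V_DD − I_D·R_D = 16 − 8.61×1.5 = 3.08 V.
Saturation requires V_DS ≥ V_GS − V_t = 2.1 V; 3.08 ≥ 2.1 ✓.

I_D ≈ 8.6 mA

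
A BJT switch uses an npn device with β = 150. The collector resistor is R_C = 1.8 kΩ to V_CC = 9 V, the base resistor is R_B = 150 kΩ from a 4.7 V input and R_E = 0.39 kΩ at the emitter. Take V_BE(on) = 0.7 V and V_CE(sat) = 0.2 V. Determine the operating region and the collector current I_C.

active; I_C ≈ 2.9 mA

Assume active. Base-emitter loop: I_B = (V_BB − V_BE)/(R_B + (β+1)R_E) = (4.7 − 0.7)/(150 + 151×0.39) = 0.0191 mA.
I_C = β·I_B = 150×0.0191 = 2.87 mA.
V_CE = V_CC − I_C·R_C − I_E·R_E = 9 − 2.87×1.8 − 2.89×0.39 = 2.7 V > V_CE(sat), so the active-region assumption holds.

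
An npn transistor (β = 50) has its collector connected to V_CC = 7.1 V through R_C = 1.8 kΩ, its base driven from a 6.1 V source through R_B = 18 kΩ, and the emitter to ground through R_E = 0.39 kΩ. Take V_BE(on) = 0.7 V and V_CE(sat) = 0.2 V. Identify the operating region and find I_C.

saturation; I_C ≈ 3.1 mA

Assume active: I_B = (6.1 − 0.7)/(18 + 51×0.39) = 0.143 mA, I_C = β·I_B = 7.13 mA.
Then V_CE = 7.1 − 7.13×1.8 − 7.27×0.39 = -8.56 V < 0.2 V — the active assumption fails.
Re-solve with V_CE = 0.2 V. KCL at the emitter: V_E/R_E = (V_BB−0.7−V_E)/R_B + (V_CC−0.2−V_E)/R_C, giving V_E = 1.3 V.
I_C = (V_CC − 0.2 − V_E)/R_C = (6.9 − 1.3)/1.8 = 3.11 mA.
Check: I_B = (5.4 − 1.3)/18 = 0.228 mA, and β·I_B = 11.4 mA > I_C, confirming saturation.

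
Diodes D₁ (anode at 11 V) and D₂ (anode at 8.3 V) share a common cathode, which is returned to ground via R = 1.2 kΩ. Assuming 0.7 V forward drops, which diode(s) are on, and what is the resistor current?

Only D₁ conducts; I_R ≈ 8.6 mA

Assume both conduct. Then node N would need to be at both 11−0.7 = 10.3 V and 8.3−0.7 = 7.6 V, which is impossible.
Assume only D₁ conducts: V_N = 11 − 0.7 = 10.3 V, so I_R = 10.3/1.2 = 8.58 mA.
Check D₂: its anode-to-cathode voltage is 8.3 − 10.3 = -2 V < 0.7 V, so it is off. The assumption is consistent.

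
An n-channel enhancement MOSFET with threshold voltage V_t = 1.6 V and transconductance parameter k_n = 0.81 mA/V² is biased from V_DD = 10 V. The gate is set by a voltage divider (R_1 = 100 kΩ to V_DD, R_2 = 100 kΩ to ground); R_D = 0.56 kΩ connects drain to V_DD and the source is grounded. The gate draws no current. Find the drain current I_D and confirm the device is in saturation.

I_D ≈ 4.7 mA

V_G = V_DD·R_2/(R_1+R_2) = 10×100/200 = 5 V. With the source grounded, V_GS = V_G = 5 V.
Assume saturation: I_D = (k_n/2)(V_GS − V_t)² = (0.81/2)×(5 − 1.6)² = 0.405×3.4² = 4.68 mA.
V_DS = V_DD − I_D·R_D = 10 − 4.68×0.56 = 7.38 V.
Saturation requires V_DS ≥ V_GS − V_t = 3.4 V; 7.38 ≥ 3.4 ✓.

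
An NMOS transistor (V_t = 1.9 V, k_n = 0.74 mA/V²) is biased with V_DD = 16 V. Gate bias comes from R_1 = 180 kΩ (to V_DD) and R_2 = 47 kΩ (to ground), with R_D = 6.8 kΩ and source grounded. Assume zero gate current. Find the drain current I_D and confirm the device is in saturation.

I_D ≈ 0.74 mA

V_G = V_DD·R_2/(R_1+R_2) = 16×47/227 = 3.31 V. With the source grounded, V_GS = V_G = 3.31 V.
Assume saturation: I_D = (k_n/2)(V_GS − V_t)² = (0.74/2)×(3.31 − 1.9)² = 0.37×1.41² = 0.738 mA.
V_DS = V_DD − I_D·R_D = 16 − 0.738×6.8 = 11 V.
Saturation requires V_DS ≥ V_GS − V_t = 1.41 V; 11 ≥ 1.41 ✓.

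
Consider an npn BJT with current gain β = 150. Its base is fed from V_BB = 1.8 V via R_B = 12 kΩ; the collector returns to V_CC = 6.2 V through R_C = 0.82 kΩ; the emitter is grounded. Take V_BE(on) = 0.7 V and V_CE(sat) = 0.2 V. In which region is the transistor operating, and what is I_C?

saturation; I_C ≈ 7.3 mA

Assume active: I_B = (1.8 − 0.7)/12 = 0.0917 mA, giving I_C = β·I_B = 13.8 mA.
But then V_CE = 6.2 − 13.8×0.82 = -5.08 V < V_CE(sat) = 0.2 V — impossible in the active region.
So the transistor is saturated. With V_CE = 0.2 V, I_C = (V_CC − 0.2)/R_C = 6/0.82 = 7.32 mA.
Check: β·I_B = 13.8 mA > I_C = 7.32 mA, confirming saturation.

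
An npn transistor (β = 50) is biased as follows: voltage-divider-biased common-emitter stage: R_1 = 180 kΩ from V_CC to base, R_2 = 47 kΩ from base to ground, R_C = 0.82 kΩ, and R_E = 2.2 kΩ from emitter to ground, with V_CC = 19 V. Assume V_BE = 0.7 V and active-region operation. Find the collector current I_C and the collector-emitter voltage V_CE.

I_C ≈ 1.1 mA, V_CE ≈ 16 V

Thevenize the base divider: V_Th = V_CC·R_2/(R_1+R_2) = 19×47/227 = 3.93 V, R_Th = R_1‖R_2 = 37.3 kΩ.
Base-emitter loop: V_Th = I_B·R_Th + V_BE + (β+1)I_B·R_E, so I_B = (3.93 − 0.7) / (37.3 + 51×2.2) = 0.0216 mA.
I_C = β·I_B = 50×0.0216 = 1.08 mA, and I_E = (β+1)I_B = 1.1 mA.
V_CE = V_CC − I_C·R_C − I_E·R_E = 19 − 1.08×0.82 − 1.1×2.2 = 15.7 V.
V_CE = 15.7 V > 0.2 V confirms active-region operation.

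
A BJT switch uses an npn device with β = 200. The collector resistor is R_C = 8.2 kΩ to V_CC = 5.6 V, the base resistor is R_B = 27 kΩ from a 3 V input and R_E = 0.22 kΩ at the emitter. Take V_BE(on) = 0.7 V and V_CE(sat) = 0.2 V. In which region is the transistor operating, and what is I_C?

saturation; I_C ≈ 0.64 mA

Assume active: I_B = (3 − 0.7)/(27 + 201×0.22) = 0.0323 mA, I_C = β·I_B = 6.46 mA.
Then V_CE = 5.6 − 6.46×8.2 − 6.49×0.22 = -48.8 V < 0.2 V — the active assumption fails.
Re-solve with V_CE = 0.2 V. KCL at the emitter: V_E/R_E = (V_BB−0.7−V_E)/R_B + (V_CC−0.2−V_E)/R_C, giving V_E = 0.158 V.
I_C = (V_CC − 0.2 − V_E)/R_C = (5.4 − 0.158)/8.2 = 0.639 mA.
Check: I_B = (2.3 − 0.158)/27 = 0.0793 mA, and β·I_B = 15.9 mA > I_C, confirming saturation.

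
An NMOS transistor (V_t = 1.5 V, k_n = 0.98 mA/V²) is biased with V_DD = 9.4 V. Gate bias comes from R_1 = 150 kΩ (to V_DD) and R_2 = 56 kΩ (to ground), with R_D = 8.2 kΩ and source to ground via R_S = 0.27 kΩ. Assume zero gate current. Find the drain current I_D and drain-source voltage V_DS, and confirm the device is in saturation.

V_G = V_DD·R_2/(R_1+R_2) = 9.4×56/206 = 2.56 V.
Assume saturation: I_D = (k_n/2)(V_GS − V_t)² with V_GS = V_G − I_D·R_S = 2.56 − 0.27·I_D.
Substituting gives 0.0357·I_D² − 1.28·I_D + 0.546 = 0, with roots I_D = 0.432 or 35.4 mA.
The root I_D = 35.4 mA gives V_GS = -7 V ≤ V_t, so take I_D = 0.432 mA.
Then V_GS = 2.44 V and V_DS = V_DD − I_D(R_D+R_S) = 9.4 − 0.432×8.47 = 5.74 V.
Saturation requires V_DS ≥ V_GS − V_t = 0.939 V; 5.74 ≥ 0.939 ✓.

I_D ≈ 0.43 mA, V_DS ≈ 5.7 V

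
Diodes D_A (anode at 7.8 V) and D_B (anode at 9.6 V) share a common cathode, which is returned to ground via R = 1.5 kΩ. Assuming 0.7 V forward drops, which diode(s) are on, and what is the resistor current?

Assume both conduct. Then node N would need to be at both 7.8−0.7 = 7.1 V and 9.6−0.7 = 8.9 V, which is impossible.
Assume only D_B conducts: V_N = 9.6 − 0.7 = 8.9 V, so I_R = 8.9/1.5 = 5.93 mA.
Check D_A: its anode-to-cathode voltage is 7.8 − 8.9 = -1.1 V < 0.7 V, so it is off. The assumption is consistent.

Only D_B conducts; I_R ≈ 5.9 mA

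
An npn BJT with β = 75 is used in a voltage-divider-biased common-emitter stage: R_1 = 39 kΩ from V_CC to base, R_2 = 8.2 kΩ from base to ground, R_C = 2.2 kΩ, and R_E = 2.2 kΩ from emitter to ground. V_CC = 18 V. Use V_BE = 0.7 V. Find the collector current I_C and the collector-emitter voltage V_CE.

I_C ≈ 1 mA, V_CE ≈ 13 V

Thevenize the base divider: V_Th = V_CC·R_2/(R_1+R_2) = 18×8.2/47.2 = 3.13 V, R_Th = R_1‖R_2 = 6.78 kΩ.
Base-emitter loop: V_Th = I_B·R_Th + V_BE + (β+1)I_B·R_E, so I_B = (3.13 − 0.7) / (6.78 + 76×2.2) = 0.014 mA.
I_C = β·I_B = 75×0.014 = 1.05 mA, and I_E = (β+1)I_B = 1.06 mA.
V_CE = V_CC − I_C·R_C − I_E·R_E = 18 − 1.05×2.2 − 1.06×2.2 = 13.4 V.
V_CE = 13.4 V > 0.2 V confirms active-region operation.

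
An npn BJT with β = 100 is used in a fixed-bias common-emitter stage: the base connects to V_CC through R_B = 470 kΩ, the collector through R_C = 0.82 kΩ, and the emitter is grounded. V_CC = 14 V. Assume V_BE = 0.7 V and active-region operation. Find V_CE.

V_CE ≈ 12 V

Base loop: V_CC = I_B·R_B + V_BE, so I_B = (14 − 0.7)/470 kΩ = 0.0283 mA.
In the active region I_C = β·I_B = 100 × 0.0283 = 2.83 mA.
Collector loop: V_CE = V_CC − I_C·R_C = 14 − 2.83×0.82 = 11.7 V.
Since V_CE = 11.7 V > V_CE(sat) ≈ 0.2 V, the transistor is in the active region as assumed.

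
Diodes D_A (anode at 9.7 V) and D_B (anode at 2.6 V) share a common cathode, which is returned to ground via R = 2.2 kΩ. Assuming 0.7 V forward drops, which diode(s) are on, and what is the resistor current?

Assume both conduct. Then node N would need to be at both 9.7−0.7 = 9 V and 2.6−0.7 = 1.9 V, which is impossible.
Assume only D_A conducts: V_N = 9.7 − 0.7 = 9 V, so I_R = 9/2.2 = 4.09 mA.
Check D_B: its anode-to-cathode voltage is 2.6 − 9 = -6.4 V < 0.7 V, so it is off. The assumption is consistent.

Only D_A conducts; I_R ≈ 4.1 mA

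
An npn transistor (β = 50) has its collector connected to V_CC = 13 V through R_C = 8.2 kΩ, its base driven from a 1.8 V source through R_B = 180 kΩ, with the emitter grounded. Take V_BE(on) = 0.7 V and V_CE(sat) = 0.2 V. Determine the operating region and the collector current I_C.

Assume active. Base-emitter loop: I_B = (V_BB − V_BE)/R_B = (1.8 − 0.7)/180 = 0.00611 mA.
I_C = β·I_B = 50×0.00611 = 0.306 mA.
V_CE = V_CC − I_C·R_C = 13 − 0.306×8.2 = 10.5 V > V_CE(sat), so the active-region assumption holds.

active; I_C ≈ 0.31 mA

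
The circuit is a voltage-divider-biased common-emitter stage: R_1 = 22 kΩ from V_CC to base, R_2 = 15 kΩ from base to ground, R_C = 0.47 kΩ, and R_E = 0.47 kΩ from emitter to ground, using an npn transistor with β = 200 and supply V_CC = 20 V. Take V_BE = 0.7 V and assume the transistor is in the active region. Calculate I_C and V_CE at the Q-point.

I_C ≈ 14 mA, V_CE ≈ 6.5 V

Thevenize the base divider: V_Th = V_CC·R_2/(R_1+R_2) = 20×15/37 = 8.11 V, R_Th = R_1‖R_2 = 8.92 kΩ.
Base-emitter loop: V_Th = I_B·R_Th + V_BE + (β+1)I_B·R_E, so I_B = (8.11 − 0.7) / (8.92 + 201×0.47) = 0.0717 mA.
I_C = β·I_B = 200×0.0717 = 14.3 mA, and I_E = (β+1)I_B = 14.4 mA.
V_CE = V_CC − I_C·R_C − I_E·R_E = 20 − 14.3×0.47 − 14.4×0.47 = 6.5 V.
V_CE = 6.5 V > 0.2 V confirms active-region operation.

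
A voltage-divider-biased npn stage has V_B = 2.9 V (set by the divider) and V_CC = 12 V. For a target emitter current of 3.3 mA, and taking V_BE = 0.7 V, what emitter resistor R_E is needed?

R_E ≈ 0.67 kΩ

V_E = V_B − V_BE = 2.9 − 0.7 = 2.2 V.
R_E = V_E / I_E = 2.2 / 3.3 = 0.667 kΩ.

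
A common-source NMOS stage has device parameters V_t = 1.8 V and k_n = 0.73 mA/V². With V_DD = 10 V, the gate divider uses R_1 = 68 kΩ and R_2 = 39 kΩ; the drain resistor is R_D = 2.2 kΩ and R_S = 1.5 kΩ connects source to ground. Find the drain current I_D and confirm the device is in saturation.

V_G = V_DD·R_2/(R_1+R_2) = 10×39/107 = 3.64 V.
Assume saturation: I_D = (k_n/2)(V_GS − V_t)² with V_GS = V_G − I_D·R_S = 3.64 − 1.5·I_D.
Substituting gives 0.821·I_D² − 3.02·I_D + 1.24 = 0, with roots I_D = 0.472 or 3.21 mA.
The root I_D = 3.21 mA gives V_GS = -1.16 V ≤ V_t, so take I_D = 0.472 mA.
Then V_GS = 2.94 V and V_DS = V_DD − I_D(R_D+R_S) = 10 − 0.472×3.7 = 8.25 V.
Saturation requires V_DS ≥ V_GS − V_t = 1.14 V; 8.25 ≥ 1.14 ✓.

I_D ≈ 0.47 mA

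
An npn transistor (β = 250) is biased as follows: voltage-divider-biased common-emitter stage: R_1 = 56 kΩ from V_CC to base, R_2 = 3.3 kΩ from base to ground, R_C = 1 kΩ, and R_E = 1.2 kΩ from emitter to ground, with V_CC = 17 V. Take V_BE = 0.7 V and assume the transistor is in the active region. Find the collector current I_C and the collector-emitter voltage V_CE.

Thevenize the base divider: V_Th = V_CC·R_2/(R_1+R_2) = 17×3.3/59.3 = 0.946 V, R_Th = R_1‖R_2 = 3.12 kΩ.
Base-emitter loop: V_Th = I_B·R_Th + V_BE + (β+1)I_B·R_E, so I_B = (0.946 − 0.7) / (3.12 + 251×1.2) = 0.000808 mA.
I_C = β·I_B = 250×0.000808 = 0.202 mA, and I_E = (β+1)I_B = 0.203 mA.
V_CE = V_CC − I_C·R_C − I_E·R_E = 17 − 0.202×1 − 0.203×1.2 = 16.6 V.
V_CE = 16.6 V > 0.2 V confirms active-region operation.

I_C ≈ 0.2 mA, V_CE ≈ 17 V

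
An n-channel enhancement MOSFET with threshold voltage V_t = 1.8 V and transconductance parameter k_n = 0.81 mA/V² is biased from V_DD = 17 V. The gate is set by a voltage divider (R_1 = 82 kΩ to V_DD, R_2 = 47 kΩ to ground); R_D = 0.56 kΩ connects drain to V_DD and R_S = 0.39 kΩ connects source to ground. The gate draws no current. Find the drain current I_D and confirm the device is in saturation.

I_D ≈ 3.6 mA

V_G = V_DD·R_2/(R_1+R_2) = 17×47/129 = 6.19 V.
Assume saturation: I_D = (k_n/2)(V_GS − V_t)² with V_GS = V_G − I_D·R_S = 6.19 − 0.39·I_D.
Substituting gives 0.0616·I_D² − 2.39·I_D + 7.82 = 0, with roots I_D = 3.61 or 35.2 mA.
The root I_D = 35.2 mA gives V_GS = -7.52 V ≤ V_t, so take I_D = 3.61 mA.
Then V_GS = 4.79 V and V_DS = V_DD − I_D(R_D+R_S) = 17 − 3.61×0.95 = 13.6 V.
Saturation requires V_DS ≥ V_GS − V_t = 2.99 V; 13.6 ≥ 2.99 ✓.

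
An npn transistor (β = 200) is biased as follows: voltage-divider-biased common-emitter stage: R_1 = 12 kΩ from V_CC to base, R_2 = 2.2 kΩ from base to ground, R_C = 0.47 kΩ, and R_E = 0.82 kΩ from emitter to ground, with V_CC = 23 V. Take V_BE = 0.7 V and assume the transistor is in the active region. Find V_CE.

V_CE ≈ 19 V

Thevenize the base divider: V_Th = V_CC·R_2/(R_1+R_2) = 23×2.2/14.2 = 3.56 V, R_Th = R_1‖R_2 = 1.86 kΩ.
Base-emitter loop: V_Th = I_B·R_Th + V_BE + (β+1)I_B·R_E, so I_B = (3.56 − 0.7) / (1.86 + 201×0.82) = 0.0172 mA.
I_C = β·I_B = 200×0.0172 = 3.44 mA, and I_E = (β+1)I_B = 3.45 mA.
V_CE = V_CC − I_C·R_C − I_E·R_E = 23 − 3.44×0.47 − 3.45×0.82 = 18.6 V.
V_CE = 18.6 V > 0.2 V confirms active-region operation.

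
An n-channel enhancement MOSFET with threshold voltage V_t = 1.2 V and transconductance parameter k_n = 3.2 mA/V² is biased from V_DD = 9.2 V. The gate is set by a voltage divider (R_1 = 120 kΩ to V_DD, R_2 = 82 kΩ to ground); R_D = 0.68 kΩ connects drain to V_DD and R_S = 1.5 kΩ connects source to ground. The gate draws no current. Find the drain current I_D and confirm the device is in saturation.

V_G = V_DD·R_2/(R_1+R_2) = 9.2×82/202 = 3.73 V.
Assume saturation: I_D = (k_n/2)(V_GS − V_t)² with V_GS = V_G − I_D·R_S = 3.73 − 1.5·I_D.
Substituting gives 3.6·I_D² − 13.2·I_D + 10.3 = 0, with roots I_D = 1.13 or 2.53 mA.
The root I_D = 2.53 mA gives V_GS = -0.0569 V ≤ V_t, so take I_D = 1.13 mA.
Then V_GS = 2.04 V and V_DS = V_DD − I_D(R_D+R_S) = 9.2 − 1.13×2.18 = 6.74 V.
Saturation requires V_DS ≥ V_GS − V_t = 0.84 V; 6.74 ≥ 0.84 ✓.

I_D ≈ 1.1 mA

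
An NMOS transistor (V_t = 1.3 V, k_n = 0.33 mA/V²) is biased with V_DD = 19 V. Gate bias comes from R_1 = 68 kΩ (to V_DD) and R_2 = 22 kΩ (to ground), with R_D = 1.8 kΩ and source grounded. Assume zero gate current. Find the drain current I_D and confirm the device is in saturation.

I_D ≈ 1.8 mA

V_G = V_DD·R_2/(R_1+R_2) = 19×22/90 = 4.64 V. With the source grounded, V_GS = V_G = 4.64 V.
Assume saturation: I_D = (k_n/2)(V_GS − V_t)² = (0.33/2)×(4.64 − 1.3)² = 0.165×3.34² = 1.85 mA.
V_DS = V_DD − I_D·R_D = 19 − 1.85×1.8 = 15.7 V.
Saturation requires V_DS ≥ V_GS − V_t = 3.34 V; 15.7 ≥ 3.34 ✓.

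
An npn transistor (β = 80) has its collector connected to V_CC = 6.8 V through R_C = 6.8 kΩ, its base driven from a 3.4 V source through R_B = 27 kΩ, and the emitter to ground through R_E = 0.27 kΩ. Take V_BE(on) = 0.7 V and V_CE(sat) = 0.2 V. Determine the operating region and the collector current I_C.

saturation; I_C ≈ 0.93 mA

Assume active: I_B = (3.4 − 0.7)/(27 + 81×0.27) = 0.0552 mA, I_C = β·I_B = 4.42 mA.
Then V_CE = 6.8 − 4.42×6.8 − 4.48×0.27 = -24.5 V < 0.2 V — the active assumption fails.
Re-solve with V_CE = 0.2 V. KCL at the emitter: V_E/R_E = (V_BB−0.7−V_E)/R_B + (V_CC−0.2−V_E)/R_C, giving V_E = 0.275 V.
I_C = (V_CC − 0.2 − V_E)/R_C = (6.6 − 0.275)/6.8 = 0.93 mA.
Check: I_B = (2.7 − 0.275)/27 = 0.0898 mA, and β·I_B = 7.18 mA > I_C, confirming saturation.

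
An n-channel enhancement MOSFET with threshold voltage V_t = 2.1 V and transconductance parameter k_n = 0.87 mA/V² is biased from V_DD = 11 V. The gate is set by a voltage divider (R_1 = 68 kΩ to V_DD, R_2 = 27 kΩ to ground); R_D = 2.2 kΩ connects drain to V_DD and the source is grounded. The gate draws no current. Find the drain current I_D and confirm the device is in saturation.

V_G = V_DD·R_2/(R_1+R_2) = 11×27/95 = 3.13 V. With the source grounded, V_GS = V_G = 3.13 V.
Assume saturation: I_D = (k_n/2)(V_GS − V_t)² = (0.87/2)×(3.13 − 2.1)² = 0.435×1.03² = 0.458 mA.
V_DS = V_DD − I_D·R_D = 11 − 0.458×2.2 = 9.99 V.
Saturation requires V_DS ≥ V_GS − V_t = 1.03 V; 9.99 ≥ 1.03 ✓.

I_D ≈ 0.46 mA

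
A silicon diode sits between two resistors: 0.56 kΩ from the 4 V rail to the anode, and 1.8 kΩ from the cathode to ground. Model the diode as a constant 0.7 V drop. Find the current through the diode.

The two resistors are in series with the diode, so KVL gives 4 = I·0.56 + 0.7 + I·1.8.
I = (4 − 0.7) / (0.56 + 1.8) kΩ = 3.3 / 2.36 = 1.4 mA.

I ≈ 1.4 mA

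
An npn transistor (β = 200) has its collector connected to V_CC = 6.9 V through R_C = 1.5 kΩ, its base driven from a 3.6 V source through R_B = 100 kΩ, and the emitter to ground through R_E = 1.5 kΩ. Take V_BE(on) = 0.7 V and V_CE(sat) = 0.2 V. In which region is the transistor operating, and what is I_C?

Assume active. Base-emitter loop: I_B = (V_BB − V_BE)/(R_B + (β+1)R_E) = (3.6 − 0.7)/(100 + 201×1.5) = 0.00722 mA.
I_C = β·I_B = 200×0.00722 = 1.44 mA.
V_CE = V_CC − I_C·R_C − I_E·R_E = 6.9 − 1.44×1.5 − 1.45×1.5 = 2.56 V > V_CE(sat), so the active-region assumption holds.

active; I_C ≈ 1.4 mA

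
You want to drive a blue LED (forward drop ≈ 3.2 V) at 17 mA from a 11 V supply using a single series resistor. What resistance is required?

R ≈ 0.46 kΩ

The resistor drops V_S − V_D = 11 − 3.2 = 7.8 V at 17 mA.
R = 7.8 V / 17 mA = 0.459 kΩ.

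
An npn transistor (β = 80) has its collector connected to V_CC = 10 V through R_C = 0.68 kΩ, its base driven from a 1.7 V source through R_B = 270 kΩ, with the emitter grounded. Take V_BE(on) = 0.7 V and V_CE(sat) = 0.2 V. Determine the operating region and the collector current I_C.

active; I_C ≈ 0.3 mA

Assume active. Base-emitter loop: I_B = (V_BB − V_BE)/R_B = (1.7 − 0.7)/270 = 0.0037 mA.
I_C = β·I_B = 80×0.0037 = 0.296 mA.
V_CE = V_CC − I_C·R_C = 10 − 0.296×0.68 = 9.8 V > V_CE(sat), so the active-region assumption holds.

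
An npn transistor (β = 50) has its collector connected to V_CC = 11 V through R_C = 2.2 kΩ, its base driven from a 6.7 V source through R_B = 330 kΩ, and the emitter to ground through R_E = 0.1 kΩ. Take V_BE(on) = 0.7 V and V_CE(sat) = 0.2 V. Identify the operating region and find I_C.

Assume active. Base-emitter loop: I_B = (V_BB − V_BE)/(R_B + (β+1)R_E) = (6.7 − 0.7)/(330 + 51×0.1) = 0.0179 mA.
I_C = β·I_B = 50×0.0179 = 0.895 mA.
V_CE = V_CC − I_C·R_C − I_E·R_E = 11 − 0.895×2.2 − 0.913×0.1 = 8.94 V > V_CE(sat), so the active-region assumption holds.

active; I_C ≈ 0.9 mA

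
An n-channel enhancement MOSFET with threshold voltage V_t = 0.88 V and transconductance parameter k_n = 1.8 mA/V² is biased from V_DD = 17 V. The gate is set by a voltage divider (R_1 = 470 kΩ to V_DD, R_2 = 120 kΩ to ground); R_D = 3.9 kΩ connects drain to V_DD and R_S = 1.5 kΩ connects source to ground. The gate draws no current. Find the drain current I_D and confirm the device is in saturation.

I_D ≈ 1 mA

V_G = V_DD·R_2/(R_1+R_2) = 17×120/590 = 3.46 V.
Assume saturation: I_D = (k_n/2)(V_GS − V_t)² with V_GS = V_G − I_D·R_S = 3.46 − 1.5·I_D.
Substituting gives 2.03·I_D² − 7.96·I_D + 5.98 = 0, with roots I_D = 1.01 or 2.92 mA.
The root I_D = 2.92 mA gives V_GS = -0.921 V ≤ V_t, so take I_D = 1.01 mA.
Then V_GS = 1.94 V and V_DS = V_DD − I_D(R_D+R_S) = 17 − 1.01×5.4 = 11.5 V.
Saturation requires V_DS ≥ V_GS − V_t = 1.06 V; 11.5 ≥ 1.06 ✓.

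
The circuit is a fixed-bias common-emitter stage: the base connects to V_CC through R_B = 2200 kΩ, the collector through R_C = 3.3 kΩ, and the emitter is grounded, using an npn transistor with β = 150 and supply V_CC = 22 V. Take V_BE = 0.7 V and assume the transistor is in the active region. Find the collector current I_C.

I_C ≈ 1.5 mA

Base loop: V_CC = I_B·R_B + V_BE, so I_B = (22 − 0.7)/2200 kΩ = 0.00968 mA.
In the active region I_C = β·I_B = 150 × 0.00968 = 1.45 mA.
Collector loop: V_CE = V_CC − I_C·R_C = 22 − 1.45×3.3 = 17.2 V.
Since V_CE = 17.2 V > V_CE(sat) ≈ 0.2 V, the transistor is in the active region as assumed.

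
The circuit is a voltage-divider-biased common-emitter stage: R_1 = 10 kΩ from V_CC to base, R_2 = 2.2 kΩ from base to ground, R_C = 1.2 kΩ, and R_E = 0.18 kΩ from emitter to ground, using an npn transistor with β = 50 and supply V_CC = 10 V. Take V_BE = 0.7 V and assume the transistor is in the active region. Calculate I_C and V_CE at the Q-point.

Thevenize the base divider: V_Th = V_CC·R_2/(R_1+R_2) = 10×2.2/12.2 = 1.8 V, R_Th = R_1‖R_2 = 1.8 kΩ.
Base-emitter loop: V_Th = I_B·R_Th + V_BE + (β+1)I_B·R_E, so I_B = (1.8 − 0.7) / (1.8 + 51×0.18) = 0.1 mA.
I_C = β·I_B = 50×0.1 = 5.02 mA, and I_E = (β+1)I_B = 5.12 mA.
V_CE = V_CC − I_C·R_C − I_E·R_E = 10 − 5.02×1.2 − 5.12×0.18 = 3.05 V.
V_CE = 3.05 V > 0.2 V confirms active-region operation.

I_C ≈ 5 mA, V_CE ≈ 3.1 V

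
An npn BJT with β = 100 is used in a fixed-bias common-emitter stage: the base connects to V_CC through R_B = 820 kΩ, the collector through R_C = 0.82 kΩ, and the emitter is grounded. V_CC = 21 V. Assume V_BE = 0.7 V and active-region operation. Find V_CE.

Base loop: V_CC = I_B·R_B + V_BE, so I_B = (21 − 0.7)/820 kΩ = 0.0248 mA.
In the active region I_C = β·I_B = 100 × 0.0248 = 2.48 mA.
Collector loop: V_CE = V_CC − I_C·R_C = 21 − 2.48×0.82 = 19 V.
Since V_CE = 19 V > V_CE(sat) ≈ 0.2 V, the transistor is in the active region as assumed.

V_CE ≈ 19 V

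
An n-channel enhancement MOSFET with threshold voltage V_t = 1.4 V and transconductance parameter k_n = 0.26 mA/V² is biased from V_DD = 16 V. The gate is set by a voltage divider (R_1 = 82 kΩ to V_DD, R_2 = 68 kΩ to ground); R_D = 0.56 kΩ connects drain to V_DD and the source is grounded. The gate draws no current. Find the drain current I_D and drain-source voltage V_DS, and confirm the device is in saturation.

I_D ≈ 4.5 mA, V_DS ≈ 14 V

V_G = V_DD·R_2/(R_1+R_2) = 16×68/150 = 7.25 V. With the source grounded, V_GS = V_G = 7.25 V.
Assume saturation: I_D = (k_n/2)(V_GS − V_t)² = (0.26/2)×(7.25 − 1.4)² = 0.13×5.85² = 4.45 mA.
V_DS = V_DD − I_D·R_D = 16 − 4.45×0.56 = 13.5 V.
Saturation requires V_DS ≥ V_GS − V_t = 5.85 V; 13.5 ≥ 5.85 ✓.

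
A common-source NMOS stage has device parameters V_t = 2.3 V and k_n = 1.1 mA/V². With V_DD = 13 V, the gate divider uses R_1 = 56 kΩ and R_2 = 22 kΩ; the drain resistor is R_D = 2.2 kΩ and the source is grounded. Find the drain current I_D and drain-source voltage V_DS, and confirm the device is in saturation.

I_D ≈ 1 mA, V_DS ≈ 11 V

V_G = V_DD·R_2/(R_1+R_2) = 13×22/78 = 3.67 V. With the source grounded, V_GS = V_G = 3.67 V.
Assume saturation: I_D = (k_n/2)(V_GS − V_t)² = (1.1/2)×(3.67 − 2.3)² = 0.55×1.37² = 1.03 mA.
V_DS = V_DD − I_D·R_D = 13 − 1.03×2.2 = 10.7 V.
Saturation requires V_DS ≥ V_GS − V_t = 1.37 V; 10.7 ≥ 1.37 ✓.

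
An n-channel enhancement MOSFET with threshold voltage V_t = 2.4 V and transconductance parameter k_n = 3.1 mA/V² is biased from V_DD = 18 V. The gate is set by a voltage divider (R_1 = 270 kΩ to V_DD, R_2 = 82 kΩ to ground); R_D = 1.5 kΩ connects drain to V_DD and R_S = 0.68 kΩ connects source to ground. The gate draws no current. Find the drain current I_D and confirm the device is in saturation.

V_G = V_DD·R_2/(R_1+R_2) = 18×82/352 = 4.19 V.
Assume saturation: I_D = (k_n/2)(V_GS − V_t)² with V_GS = V_G − I_D·R_S = 4.19 − 0.68·I_D.
Substituting gives 0.717·I_D² − 4.78·I_D + 4.98 = 0, with roots I_D = 1.29 or 5.38 mA.
The root I_D = 5.38 mA gives V_GS = 0.538 V ≤ V_t, so take I_D = 1.29 mA.
Then V_GS = 3.31 V and V_DS = V_DD − I_D(R_D+R_S) = 18 − 1.29×2.18 = 15.2 V.
Saturation requires V_DS ≥ V_GS − V_t = 0.914 V; 15.2 ≥ 0.914 ✓.

I_D ≈ 1.3 mA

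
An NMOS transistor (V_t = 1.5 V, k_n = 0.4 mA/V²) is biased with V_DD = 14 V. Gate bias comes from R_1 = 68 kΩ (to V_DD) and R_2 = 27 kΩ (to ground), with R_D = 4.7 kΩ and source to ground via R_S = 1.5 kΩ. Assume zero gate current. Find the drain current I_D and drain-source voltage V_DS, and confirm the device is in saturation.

V_G = V_DD·R_2/(R_1+R_2) = 14×27/95 = 3.98 V.
Assume saturation: I_D = (k_n/2)(V_GS − V_t)² with V_GS = V_G − I_D·R_S = 3.98 − 1.5·I_D.
Substituting gives 0.45·I_D² − 2.49·I_D + 1.23 = 0, with roots I_D = 0.549 or 4.98 mA.
The root I_D = 4.98 mA gives V_GS = -3.49 V ≤ V_t, so take I_D = 0.549 mA.
Then V_GS = 3.16 V and V_DS = V_DD − I_D(R_D+R_S) = 14 − 0.549×6.2 = 10.6 V.
Saturation requires V_DS ≥ V_GS − V_t = 1.66 V; 10.6 ≥ 1.66 ✓.

I_D ≈ 0.55 mA, V_DS ≈ 11 V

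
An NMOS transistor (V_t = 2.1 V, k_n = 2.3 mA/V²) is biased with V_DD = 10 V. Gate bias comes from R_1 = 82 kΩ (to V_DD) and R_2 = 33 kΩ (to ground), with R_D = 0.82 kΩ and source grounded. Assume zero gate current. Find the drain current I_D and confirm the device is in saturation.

V_G = V_DD·R_2/(R_1+R_2) = 10×33/115 = 2.87 V. With the source grounded, V_GS = V_G = 2.87 V.
Assume saturation: I_D = (k_n/2)(V_GS − V_t)² = (2.3/2)×(2.87 − 2.1)² = 1.15×0.77² = 0.681 mA.
V_DS = V_DD − I_D·R_D = 10 − 0.681×0.82 = 9.44 V.
Saturation requires V_DS ≥ V_GS − V_t = 0.77 V; 9.44 ≥ 0.77 ✓.

I_D ≈ 0.68 mA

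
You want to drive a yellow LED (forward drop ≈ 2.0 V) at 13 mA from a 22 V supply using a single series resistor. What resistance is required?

The resistor drops V_S − V_D = 22 − 2.0 = 20 V at 13 mA.
R = 20 V / 13 mA = 1.54 kΩ.

R ≈ 1.5 kΩ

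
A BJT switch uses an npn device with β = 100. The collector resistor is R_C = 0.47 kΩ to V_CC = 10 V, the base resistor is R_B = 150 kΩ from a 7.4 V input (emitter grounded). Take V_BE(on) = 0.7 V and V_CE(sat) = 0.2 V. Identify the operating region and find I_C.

active; I_C ≈ 4.5 mA

Assume active. Base-emitter loop: I_B = (V_BB − V_BE)/R_B = (7.4 − 0.7)/150 = 0.0447 mA.
I_C = β·I_B = 100×0.0447 = 4.47 mA.
V_CE = V_CC − I_C·R_C = 10 − 4.47×0.47 = 7.9 V > V_CE(sat), so the active-region assumption holds.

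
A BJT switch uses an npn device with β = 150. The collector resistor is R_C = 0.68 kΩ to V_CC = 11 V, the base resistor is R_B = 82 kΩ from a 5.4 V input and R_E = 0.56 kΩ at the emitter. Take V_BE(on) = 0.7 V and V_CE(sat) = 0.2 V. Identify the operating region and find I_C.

active; I_C ≈ 4.2 mA

Assume active. Base-emitter loop: I_B = (V_BB − V_BE)/(R_B + (β+1)R_E) = (5.4 − 0.7)/(82 + 151×0.56) = 0.0282 mA.
I_C = β·I_B = 150×0.0282 = 4.23 mA.
V_CE = V_CC − I_C·R_C − I_E·R_E = 11 − 4.23×0.68 − 4.26×0.56 = 5.74 V > V_CE(sat), so the active-region assumption holds.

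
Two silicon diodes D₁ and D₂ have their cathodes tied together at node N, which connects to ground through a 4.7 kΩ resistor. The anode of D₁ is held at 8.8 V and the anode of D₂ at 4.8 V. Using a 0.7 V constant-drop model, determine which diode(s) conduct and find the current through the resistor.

Assume both conduct. Then node N would need to be at both 8.8−0.7 = 8.1 V and 4.8−0.7 = 4.1 V, which is impossible.
Assume only D₁ conducts: V_N = 8.8 − 0.7 = 8.1 V, so I_R = 8.1/4.7 = 1.72 mA.
Check D₂: its anode-to-cathode voltage is 4.8 − 8.1 = -3.3 V < 0.7 V, so it is off. The assumption is consistent.

Only D₁ conducts; I_R ≈ 1.7 mA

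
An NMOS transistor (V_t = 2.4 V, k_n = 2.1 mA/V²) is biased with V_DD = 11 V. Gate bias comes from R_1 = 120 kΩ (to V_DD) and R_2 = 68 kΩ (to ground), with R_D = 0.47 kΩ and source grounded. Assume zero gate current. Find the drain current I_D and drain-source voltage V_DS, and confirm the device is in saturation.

I_D ≈ 2.6 mA, V_DS ≈ 9.8 V

V_G = V_DD·R_2/(R_1+R_2) = 11×68/188 = 3.98 V. With the source grounded, V_GS = V_G = 3.98 V.
Assume saturation: I_D = (k_n/2)(V_GS − V_t)² = (2.1/2)×(3.98 − 2.4)² = 1.05×1.58² = 2.62 mA.
V_DS = V_DD − I_D·R_D = 11 − 2.62×0.47 = 9.77 V.
Saturation requires V_DS ≥ V_GS − V_t = 1.58 V; 9.77 ≥ 1.58 ✓.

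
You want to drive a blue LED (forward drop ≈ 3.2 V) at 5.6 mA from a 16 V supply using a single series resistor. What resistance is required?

R ≈ 2.3 kΩ

The resistor drops V_S − V_D = 16 − 3.2 = 12.8 V at 5.6 mA.
R = 12.8 V / 5.6 mA = 2.29 kΩ.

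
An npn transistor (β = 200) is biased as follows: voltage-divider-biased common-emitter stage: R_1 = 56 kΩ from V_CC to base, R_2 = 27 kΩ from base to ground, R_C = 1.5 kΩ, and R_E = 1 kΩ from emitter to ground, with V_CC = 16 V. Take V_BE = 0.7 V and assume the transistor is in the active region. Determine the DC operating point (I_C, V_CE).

I_C ≈ 4.1 mA, V_CE ≈ 5.7 V

Thevenize the base divider: V_Th = V_CC·R_2/(R_1+R_2) = 16×27/83 = 5.2 V, R_Th = R_1‖R_2 = 18.2 kΩ.
Base-emitter loop: V_Th = I_B·R_Th + V_BE + (β+1)I_B·R_E, so I_B = (5.2 − 0.7) / (18.2 + 201×1) = 0.0205 mA.
I_C = β·I_B = 200×0.0205 = 4.11 mA, and I_E = (β+1)I_B = 4.13 mA.
V_CE = V_CC − I_C·R_C − I_E·R_E = 16 − 4.11×1.5 − 4.13×1 = 5.7 V.
V_CE = 5.7 V > 0.2 V confirms active-region operation.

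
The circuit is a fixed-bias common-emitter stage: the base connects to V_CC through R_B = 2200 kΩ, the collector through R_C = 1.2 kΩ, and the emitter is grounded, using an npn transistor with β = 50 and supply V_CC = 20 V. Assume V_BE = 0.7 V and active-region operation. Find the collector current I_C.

I_C ≈ 0.44 mA

Base loop: V_CC = I_B·R_B + V_BE, so I_B = (20 − 0.7)/2200 kΩ = 0.00877 mA.
In the active region I_C = β·I_B = 50 × 0.00877 = 0.439 mA.
Collector loop: V_CE = V_CC − I_C·R_C = 20 − 0.439×1.2 = 19.5 V.
Since V_CE = 19.5 V > V_CE(sat) ≈ 0.2 V, the transistor is in the active region as assumed.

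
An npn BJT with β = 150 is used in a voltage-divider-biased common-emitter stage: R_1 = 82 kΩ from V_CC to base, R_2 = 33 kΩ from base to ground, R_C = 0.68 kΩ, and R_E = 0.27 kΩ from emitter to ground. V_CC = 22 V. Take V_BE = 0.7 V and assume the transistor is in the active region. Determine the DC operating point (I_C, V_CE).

Thevenize the base divider: V_Th = V_CC·R_2/(R_1+R_2) = 22×33/115 = 6.31 V, R_Th = R_1‖R_2 = 23.5 kΩ.
Base-emitter loop: V_Th = I_B·R_Th + V_BE + (β+1)I_B·R_E, so I_B = (6.31 − 0.7) / (23.5 + 151×0.27) = 0.0873 mA.
I_C = β·I_B = 150×0.0873 = 13.1 mA, and I_E = (β+1)I_B = 13.2 mA.
V_CE = V_CC − I_C·R_C − I_E·R_E = 22 − 13.1×0.68 − 13.2×0.27 = 9.54 V.
V_CE = 9.54 V > 0.2 V confirms active-region operation.

I_C ≈ 13 mA, V_CE ≈ 9.5 V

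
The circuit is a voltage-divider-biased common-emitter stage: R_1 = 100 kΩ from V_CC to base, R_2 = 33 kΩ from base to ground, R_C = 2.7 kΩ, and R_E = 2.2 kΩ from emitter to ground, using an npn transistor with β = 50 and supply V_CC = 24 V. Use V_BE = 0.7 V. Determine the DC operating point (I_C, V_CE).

Thevenize the base divider: V_Th = V_CC·R_2/(R_1+R_2) = 24×33/133 = 5.95 V, R_Th = R_1‖R_2 = 24.8 kΩ.
Base-emitter loop: V_Th = I_B·R_Th + V_BE + (β+1)I_B·R_E, so I_B = (5.95 − 0.7) / (24.8 + 51×2.2) = 0.0384 mA.
I_C = β·I_B = 50×0.0384 = 1.92 mA, and I_E = (β+1)I_B = 1.96 mA.
V_CE = V_CC − I_C·R_C − I_E·R_E = 24 − 1.92×2.7 − 1.96×2.2 = 14.5 V.
V_CE = 14.5 V > 0.2 V confirms active-region operation.

I_C ≈ 1.9 mA, V_CE ≈ 15 V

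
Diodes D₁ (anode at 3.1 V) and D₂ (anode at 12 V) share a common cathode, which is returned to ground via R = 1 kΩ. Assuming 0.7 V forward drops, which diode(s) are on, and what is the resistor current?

Only D₂ conducts; I_R ≈ 11 mA

Assume both conduct. Then node N would need to be at both 3.1−0.7 = 2.4 V and 12−0.7 = 11.3 V, which is impossible.
Assume only D₂ conducts: V_N = 12 − 0.7 = 11.3 V, so I_R = 11.3/1 = 11.3 mA.
Check D₁: its anode-to-cathode voltage is 3.1 − 11.3 = -8.2 V < 0.7 V, so it is off. The assumption is consistent.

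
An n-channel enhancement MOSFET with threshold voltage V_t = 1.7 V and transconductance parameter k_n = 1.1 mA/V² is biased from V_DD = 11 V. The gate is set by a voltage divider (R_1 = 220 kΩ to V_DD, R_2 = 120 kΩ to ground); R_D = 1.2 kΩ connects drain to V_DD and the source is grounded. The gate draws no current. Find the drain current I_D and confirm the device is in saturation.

V_G = V_DD·R_2/(R_1+R_2) = 11×120/340 = 3.88 V. With the source grounded, V_GS = V_G = 3.88 V.
Assume saturation: I_D = (k_n/2)(V_GS − V_t)² = (1.1/2)×(3.88 − 1.7)² = 0.55×2.18² = 2.62 mA.
V_DS = V_DD − I_D·R_D = 11 − 2.62×1.2 = 7.86 V.
Saturation requires V_DS ≥ V_GS − V_t = 2.18 V; 7.86 ≥ 2.18 ✓.

I_D ≈ 2.6 mA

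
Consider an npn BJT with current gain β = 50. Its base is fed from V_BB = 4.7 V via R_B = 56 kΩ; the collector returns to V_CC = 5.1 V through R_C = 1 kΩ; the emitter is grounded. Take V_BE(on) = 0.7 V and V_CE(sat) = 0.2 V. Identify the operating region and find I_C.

active; I_C ≈ 3.6 mA

Assume active. Base-emitter loop: I_B = (V_BB − V_BE)/R_B = (4.7 − 0.7)/56 = 0.0714 mA.
I_C = β·I_B = 50×0.0714 = 3.57 mA.
V_CE = V_CC − I_C·R_C = 5.1 − 3.57×1 = 1.53 V > V_CE(sat), so the active-region assumption holds.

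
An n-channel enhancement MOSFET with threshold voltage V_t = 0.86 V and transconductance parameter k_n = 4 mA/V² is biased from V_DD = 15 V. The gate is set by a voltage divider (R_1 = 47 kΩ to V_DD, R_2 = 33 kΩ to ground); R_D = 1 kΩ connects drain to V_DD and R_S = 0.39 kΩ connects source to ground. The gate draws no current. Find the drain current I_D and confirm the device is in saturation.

I_D ≈ 8.4 mA

V_G = V_DD·R_2/(R_1+R_2) = 15×33/80 = 6.19 V.
Assume saturation: I_D = (k_n/2)(V_GS − V_t)² with V_GS = V_G − I_D·R_S = 6.19 − 0.39·I_D.
Substituting gives 0.304·I_D² − 9.31·I_D + 56.8 = 0, with roots I_D = 8.4 or 22.2 mA.
The root I_D = 22.2 mA gives V_GS = -2.47 V ≤ V_t, so take I_D = 8.4 mA.
Then V_GS = 2.91 V and V_DS = V_DD − I_D(R_D+R_S) = 15 − 8.4×1.39 = 3.32 V.
Saturation requires V_DS ≥ V_GS − V_t = 2.05 V; 3.32 ≥ 2.05 ✓.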